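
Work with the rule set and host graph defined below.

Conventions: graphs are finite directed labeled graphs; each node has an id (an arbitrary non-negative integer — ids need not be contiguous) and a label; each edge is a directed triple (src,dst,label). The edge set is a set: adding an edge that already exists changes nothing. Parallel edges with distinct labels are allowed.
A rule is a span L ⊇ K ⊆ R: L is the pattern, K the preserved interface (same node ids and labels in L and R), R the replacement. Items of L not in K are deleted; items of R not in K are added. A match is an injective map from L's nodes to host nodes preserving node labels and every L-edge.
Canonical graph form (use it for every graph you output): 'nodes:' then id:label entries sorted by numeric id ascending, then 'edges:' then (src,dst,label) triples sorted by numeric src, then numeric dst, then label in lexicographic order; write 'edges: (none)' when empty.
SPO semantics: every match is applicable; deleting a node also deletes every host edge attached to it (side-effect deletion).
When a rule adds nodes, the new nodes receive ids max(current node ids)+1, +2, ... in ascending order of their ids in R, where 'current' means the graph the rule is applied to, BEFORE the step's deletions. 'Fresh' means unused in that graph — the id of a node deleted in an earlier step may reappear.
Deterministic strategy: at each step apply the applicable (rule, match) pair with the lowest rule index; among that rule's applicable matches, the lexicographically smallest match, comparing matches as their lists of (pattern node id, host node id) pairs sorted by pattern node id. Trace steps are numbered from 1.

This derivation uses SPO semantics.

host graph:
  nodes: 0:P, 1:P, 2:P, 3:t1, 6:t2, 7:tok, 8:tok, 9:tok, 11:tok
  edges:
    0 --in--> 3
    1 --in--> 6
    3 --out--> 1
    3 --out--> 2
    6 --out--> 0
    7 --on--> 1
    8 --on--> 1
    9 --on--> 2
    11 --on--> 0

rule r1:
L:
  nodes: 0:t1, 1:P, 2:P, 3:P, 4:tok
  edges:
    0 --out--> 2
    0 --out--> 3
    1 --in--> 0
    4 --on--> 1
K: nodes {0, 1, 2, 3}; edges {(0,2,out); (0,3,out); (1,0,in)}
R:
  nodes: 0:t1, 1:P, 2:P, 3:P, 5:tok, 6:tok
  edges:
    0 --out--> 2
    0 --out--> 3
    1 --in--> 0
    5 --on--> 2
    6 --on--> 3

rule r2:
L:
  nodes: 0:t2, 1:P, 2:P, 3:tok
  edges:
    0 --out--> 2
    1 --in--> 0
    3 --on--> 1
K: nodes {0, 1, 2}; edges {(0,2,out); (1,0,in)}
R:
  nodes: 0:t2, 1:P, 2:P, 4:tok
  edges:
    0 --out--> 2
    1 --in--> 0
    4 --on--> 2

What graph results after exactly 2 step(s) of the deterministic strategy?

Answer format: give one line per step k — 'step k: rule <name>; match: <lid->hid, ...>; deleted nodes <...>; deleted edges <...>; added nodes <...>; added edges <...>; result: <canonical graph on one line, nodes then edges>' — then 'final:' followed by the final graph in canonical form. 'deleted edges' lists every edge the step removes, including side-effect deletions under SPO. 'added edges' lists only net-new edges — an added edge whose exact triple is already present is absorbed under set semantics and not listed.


step 1: rule r1; match: 0->3, 1->0, 2->1, 3->2, 4->11; deleted nodes 11; deleted edges (11,0,on); added nodes 12, 13; added edges (12,1,on); (13,2,on); result: nodes: 0:P, 1:P, 2:P, 3:t1, 6:t2, 7:tok, 8:tok, 9:tok, 12:tok, 13:tok edges: (0,3,in); (1,6,in); (3,1,out); (3,2,out); (6,0,out); (7,1,on); (8,1,on); (9,2,on); (12,1,on); (13,2,on)
step 2: rule r2; match: 0->6, 1->1, 2->0, 3->7; deleted nodes 7; deleted edges (7,1,on); added nodes 14; added edges (14,0,on); result: nodes: 0:P, 1:P, 2:P, 3:t1, 6:t2, 8:tok, 9:tok, 12:tok, 13:tok, 14:tok edges: (0,3,in); (1,6,in); (3,1,out); (3,2,out); (6,0,out); (8,1,on); (9,2,on); (12,1,on); (13,2,on); (14,0,on)
final:
nodes: 0:P, 1:P, 2:P, 3:t1, 6:t2, 8:tok, 9:tok, 12:tok, 13:tok, 14:tok
edges: (0,3,in); (1,6,in); (3,1,out); (3,2,out); (6,0,out); (8,1,on); (9,2,on); (12,1,on); (13,2,on); (14,0,on)


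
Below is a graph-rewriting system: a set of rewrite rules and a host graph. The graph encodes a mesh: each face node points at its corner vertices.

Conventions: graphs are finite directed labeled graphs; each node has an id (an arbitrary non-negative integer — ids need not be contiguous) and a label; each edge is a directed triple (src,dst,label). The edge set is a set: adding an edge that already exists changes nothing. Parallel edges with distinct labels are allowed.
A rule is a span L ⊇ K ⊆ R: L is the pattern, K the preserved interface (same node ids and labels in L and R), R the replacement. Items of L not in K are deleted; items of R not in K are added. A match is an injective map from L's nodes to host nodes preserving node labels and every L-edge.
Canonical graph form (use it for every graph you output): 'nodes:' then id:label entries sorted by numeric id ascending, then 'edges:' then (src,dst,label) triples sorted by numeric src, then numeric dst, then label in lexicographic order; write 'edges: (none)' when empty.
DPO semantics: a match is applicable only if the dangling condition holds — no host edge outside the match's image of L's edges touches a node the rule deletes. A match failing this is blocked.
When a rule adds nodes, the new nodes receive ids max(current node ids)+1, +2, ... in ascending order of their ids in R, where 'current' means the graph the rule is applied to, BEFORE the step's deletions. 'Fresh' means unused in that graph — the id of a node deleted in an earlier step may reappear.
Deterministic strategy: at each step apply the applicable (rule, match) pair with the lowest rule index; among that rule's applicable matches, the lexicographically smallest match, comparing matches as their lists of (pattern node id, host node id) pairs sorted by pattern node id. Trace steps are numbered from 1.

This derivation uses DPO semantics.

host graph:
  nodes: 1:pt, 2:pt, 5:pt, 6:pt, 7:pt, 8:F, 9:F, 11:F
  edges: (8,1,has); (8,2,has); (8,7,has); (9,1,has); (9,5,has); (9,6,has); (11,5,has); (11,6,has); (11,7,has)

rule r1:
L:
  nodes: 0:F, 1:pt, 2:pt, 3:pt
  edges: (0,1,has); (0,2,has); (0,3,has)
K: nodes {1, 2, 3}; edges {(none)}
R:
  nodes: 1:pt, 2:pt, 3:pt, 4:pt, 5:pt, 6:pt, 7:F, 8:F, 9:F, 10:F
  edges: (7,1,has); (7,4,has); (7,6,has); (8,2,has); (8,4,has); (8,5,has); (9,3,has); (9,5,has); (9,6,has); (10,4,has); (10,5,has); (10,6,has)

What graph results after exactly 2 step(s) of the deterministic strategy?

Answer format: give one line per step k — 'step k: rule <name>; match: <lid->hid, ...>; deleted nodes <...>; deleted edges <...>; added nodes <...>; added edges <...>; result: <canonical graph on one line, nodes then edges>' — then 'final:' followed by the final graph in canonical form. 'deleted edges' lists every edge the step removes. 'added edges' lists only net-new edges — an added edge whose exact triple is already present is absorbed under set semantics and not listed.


step 1: rule r1; match: 0->8, 1->1, 2->2, 3->7; deleted nodes 8; deleted edges (8,1,has); (8,2,has); (8,7,has); added nodes 12, 13, 14, 15, 16, 17, 18; added edges (15,1,has); (15,12,has); (15,14,has); (16,2,has); (16,12,has); (16,13,has); (17,7,has); (17,13,has); (17,14,has); (18,12,has); (18,13,has); (18,14,has); result: nodes: 1:pt, 2:pt, 5:pt, 6:pt, 7:pt, 9:F, 11:F, 12:pt, 13:pt, 14:pt, 15:F, 16:F, 17:F, 18:F edges: (9,1,has); (9,5,has); (9,6,has); (11,5,has); (11,6,has); (11,7,has); (15,1,has); (15,12,has); (15,14,has); (16,2,has); (16,12,has); (16,13,has); (17,7,has); (17,13,has); (17,14,has); (18,12,has); (18,13,has); (18,14,has)
step 2: rule r1; match: 0->9, 1->1, 2->5, 3->6; deleted nodes 9; deleted edges (9,1,has); (9,5,has); (9,6,has); added nodes 19, 20, 21, 22, 23, 24, 25; added edges (22,1,has); (22,19,has); (22,21,has); (23,5,has); (23,19,has); (23,20,has); (24,6,has); (24,20,has); (24,21,has); (25,19,has); (25,20,has); (25,21,has); result: nodes: 1:pt, 2:pt, 5:pt, 6:pt, 7:pt, 11:F, 12:pt, 13:pt, 14:pt, 15:F, 16:F, 17:F, 18:F, 19:pt, 20:pt, 21:pt, 22:F, 23:F, 24:F, 25:F edges: (11,5,has); (11,6,has); (11,7,has); (15,1,has); (15,12,has); (15,14,has); (16,2,has); (16,12,has); (16,13,has); (17,7,has); (17,13,has); (17,14,has); (18,12,has); (18,13,has); (18,14,has); (22,1,has); (22,19,has); (22,21,has); (23,5,has); (23,19,has); (23,20,has); (24,6,has); (24,20,has); (24,21,has); (25,19,has); (25,20,has); (25,21,has)
final:
nodes: 1:pt, 2:pt, 5:pt, 6:pt, 7:pt, 11:F, 12:pt, 13:pt, 14:pt, 15:F, 16:F, 17:F, 18:F, 19:pt, 20:pt, 21:pt, 22:F, 23:F, 24:F, 25:F
edges: (11,5,has); (11,6,has); (11,7,has); (15,1,has); (15,12,has); (15,14,has); (16,2,has); (16,12,has); (16,13,has); (17,7,has); (17,13,has); (17,14,has); (18,12,has); (18,13,has); (18,14,has); (22,1,has); (22,19,has); (22,21,has); (23,5,has); (23,19,has); (23,20,has); (24,6,has); (24,20,has); (24,21,has); (25,19,has); (25,20,has); (25,21,has)


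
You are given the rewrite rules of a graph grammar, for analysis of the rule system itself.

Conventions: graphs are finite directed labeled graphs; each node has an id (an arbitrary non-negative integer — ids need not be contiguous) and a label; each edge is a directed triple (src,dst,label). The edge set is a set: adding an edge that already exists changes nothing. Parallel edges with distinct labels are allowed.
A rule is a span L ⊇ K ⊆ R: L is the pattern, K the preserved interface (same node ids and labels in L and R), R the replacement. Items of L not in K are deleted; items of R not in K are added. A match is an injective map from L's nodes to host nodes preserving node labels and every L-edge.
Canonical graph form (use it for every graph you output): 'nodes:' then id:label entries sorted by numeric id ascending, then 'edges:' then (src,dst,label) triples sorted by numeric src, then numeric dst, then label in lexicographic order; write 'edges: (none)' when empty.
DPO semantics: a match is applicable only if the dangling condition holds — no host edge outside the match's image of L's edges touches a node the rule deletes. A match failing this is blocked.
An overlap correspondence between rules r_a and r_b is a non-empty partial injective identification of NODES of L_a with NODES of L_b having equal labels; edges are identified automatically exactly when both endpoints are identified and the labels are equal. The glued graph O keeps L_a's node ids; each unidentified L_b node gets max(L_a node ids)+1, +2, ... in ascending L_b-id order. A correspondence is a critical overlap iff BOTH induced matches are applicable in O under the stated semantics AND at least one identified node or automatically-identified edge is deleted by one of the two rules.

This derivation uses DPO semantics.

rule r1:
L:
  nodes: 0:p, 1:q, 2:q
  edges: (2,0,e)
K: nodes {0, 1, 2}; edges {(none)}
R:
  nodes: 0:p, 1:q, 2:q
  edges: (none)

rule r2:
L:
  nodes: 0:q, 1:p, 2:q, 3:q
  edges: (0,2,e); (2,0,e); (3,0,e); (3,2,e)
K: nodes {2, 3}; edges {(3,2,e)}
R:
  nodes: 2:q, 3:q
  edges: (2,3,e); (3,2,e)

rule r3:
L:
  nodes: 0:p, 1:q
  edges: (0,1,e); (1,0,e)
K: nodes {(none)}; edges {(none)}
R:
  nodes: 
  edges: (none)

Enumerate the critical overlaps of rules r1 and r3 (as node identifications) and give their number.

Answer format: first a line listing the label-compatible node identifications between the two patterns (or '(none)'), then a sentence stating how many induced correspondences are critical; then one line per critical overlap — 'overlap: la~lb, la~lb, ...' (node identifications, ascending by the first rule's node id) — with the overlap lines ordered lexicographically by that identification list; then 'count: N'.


label-compatible node identifications between L(r1) and L(r3): 0~0, 1~1, 2~1
2 of the induced correspondences are critical overlaps of r1 and r3.
overlap: 0~0, 2~1
overlap: 1~1
count: 2


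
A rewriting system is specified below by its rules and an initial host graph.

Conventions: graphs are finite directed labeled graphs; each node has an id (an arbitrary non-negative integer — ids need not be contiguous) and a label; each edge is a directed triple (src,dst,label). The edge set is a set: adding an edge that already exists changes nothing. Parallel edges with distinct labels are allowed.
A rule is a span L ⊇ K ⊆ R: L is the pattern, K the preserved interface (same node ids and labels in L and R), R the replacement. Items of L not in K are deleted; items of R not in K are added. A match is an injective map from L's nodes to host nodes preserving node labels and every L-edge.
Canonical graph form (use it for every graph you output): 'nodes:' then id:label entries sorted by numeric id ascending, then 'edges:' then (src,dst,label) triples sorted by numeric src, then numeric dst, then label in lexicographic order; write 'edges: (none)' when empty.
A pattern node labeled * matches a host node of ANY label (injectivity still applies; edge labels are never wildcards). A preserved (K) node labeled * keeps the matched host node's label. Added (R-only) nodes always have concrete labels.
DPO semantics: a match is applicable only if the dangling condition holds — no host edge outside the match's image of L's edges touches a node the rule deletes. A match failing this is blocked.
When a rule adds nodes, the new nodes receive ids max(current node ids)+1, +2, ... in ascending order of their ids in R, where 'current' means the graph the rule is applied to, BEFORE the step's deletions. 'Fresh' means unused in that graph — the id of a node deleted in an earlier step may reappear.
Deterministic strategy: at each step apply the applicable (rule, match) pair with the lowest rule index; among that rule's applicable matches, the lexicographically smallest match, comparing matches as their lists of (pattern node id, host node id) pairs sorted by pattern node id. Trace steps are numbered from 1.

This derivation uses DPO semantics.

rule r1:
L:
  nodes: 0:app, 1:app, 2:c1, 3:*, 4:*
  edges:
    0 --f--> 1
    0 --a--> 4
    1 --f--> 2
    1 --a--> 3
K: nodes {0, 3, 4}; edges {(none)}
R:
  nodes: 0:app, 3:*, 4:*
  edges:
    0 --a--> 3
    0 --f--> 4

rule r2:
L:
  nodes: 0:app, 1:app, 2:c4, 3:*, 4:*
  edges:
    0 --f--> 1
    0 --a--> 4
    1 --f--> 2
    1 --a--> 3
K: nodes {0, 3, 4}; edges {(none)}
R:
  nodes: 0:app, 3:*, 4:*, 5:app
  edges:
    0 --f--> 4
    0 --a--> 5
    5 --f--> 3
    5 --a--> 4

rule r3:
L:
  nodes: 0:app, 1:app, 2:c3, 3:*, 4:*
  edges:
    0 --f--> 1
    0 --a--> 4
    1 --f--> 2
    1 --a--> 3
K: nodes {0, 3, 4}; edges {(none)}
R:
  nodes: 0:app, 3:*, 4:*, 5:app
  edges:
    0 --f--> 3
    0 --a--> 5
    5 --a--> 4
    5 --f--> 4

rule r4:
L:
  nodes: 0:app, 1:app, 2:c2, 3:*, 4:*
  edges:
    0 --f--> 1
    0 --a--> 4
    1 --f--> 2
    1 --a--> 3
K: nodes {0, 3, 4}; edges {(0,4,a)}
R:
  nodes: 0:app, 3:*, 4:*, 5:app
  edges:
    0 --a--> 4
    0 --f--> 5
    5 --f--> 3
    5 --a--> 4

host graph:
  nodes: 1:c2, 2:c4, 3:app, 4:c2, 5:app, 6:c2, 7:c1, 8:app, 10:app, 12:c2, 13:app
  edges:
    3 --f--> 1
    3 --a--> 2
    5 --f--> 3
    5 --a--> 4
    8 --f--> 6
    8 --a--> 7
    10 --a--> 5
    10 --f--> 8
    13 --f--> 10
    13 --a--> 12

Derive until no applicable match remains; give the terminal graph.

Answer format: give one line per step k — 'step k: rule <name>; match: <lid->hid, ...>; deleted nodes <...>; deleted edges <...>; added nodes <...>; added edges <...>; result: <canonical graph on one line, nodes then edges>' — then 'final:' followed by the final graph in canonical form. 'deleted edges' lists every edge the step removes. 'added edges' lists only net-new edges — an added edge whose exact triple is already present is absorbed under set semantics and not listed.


step 1: rule r4; match: 0->5, 1->3, 2->1, 3->2, 4->4; deleted nodes 1, 3; deleted edges (3,1,f); (3,2,a); (5,3,f); added nodes 14; added edges (5,14,f); (14,2,f); (14,4,a); result: nodes: 2:c4, 4:c2, 5:app, 6:c2, 7:c1, 8:app, 10:app, 12:c2, 13:app, 14:app edges: (5,4,a); (5,14,f); (8,6,f); (8,7,a); (10,5,a); (10,8,f); (13,10,f); (13,12,a); (14,2,f); (14,4,a)
step 2: rule r4; match: 0->10, 1->8, 2->6, 3->7, 4->5; deleted nodes 6, 8; deleted edges (8,6,f); (8,7,a); (10,8,f); added nodes 15; added edges (10,15,f); (15,5,a); (15,7,f); result: nodes: 2:c4, 4:c2, 5:app, 7:c1, 10:app, 12:c2, 13:app, 14:app, 15:app edges: (5,4,a); (5,14,f); (10,5,a); (10,15,f); (13,10,f); (13,12,a); (14,2,f); (14,4,a); (15,5,a); (15,7,f)
final:
nodes: 2:c4, 4:c2, 5:app, 7:c1, 10:app, 12:c2, 13:app, 14:app, 15:app
edges: (5,4,a); (5,14,f); (10,5,a); (10,15,f); (13,10,f); (13,12,a); (14,2,f); (14,4,a); (15,5,a); (15,7,f)


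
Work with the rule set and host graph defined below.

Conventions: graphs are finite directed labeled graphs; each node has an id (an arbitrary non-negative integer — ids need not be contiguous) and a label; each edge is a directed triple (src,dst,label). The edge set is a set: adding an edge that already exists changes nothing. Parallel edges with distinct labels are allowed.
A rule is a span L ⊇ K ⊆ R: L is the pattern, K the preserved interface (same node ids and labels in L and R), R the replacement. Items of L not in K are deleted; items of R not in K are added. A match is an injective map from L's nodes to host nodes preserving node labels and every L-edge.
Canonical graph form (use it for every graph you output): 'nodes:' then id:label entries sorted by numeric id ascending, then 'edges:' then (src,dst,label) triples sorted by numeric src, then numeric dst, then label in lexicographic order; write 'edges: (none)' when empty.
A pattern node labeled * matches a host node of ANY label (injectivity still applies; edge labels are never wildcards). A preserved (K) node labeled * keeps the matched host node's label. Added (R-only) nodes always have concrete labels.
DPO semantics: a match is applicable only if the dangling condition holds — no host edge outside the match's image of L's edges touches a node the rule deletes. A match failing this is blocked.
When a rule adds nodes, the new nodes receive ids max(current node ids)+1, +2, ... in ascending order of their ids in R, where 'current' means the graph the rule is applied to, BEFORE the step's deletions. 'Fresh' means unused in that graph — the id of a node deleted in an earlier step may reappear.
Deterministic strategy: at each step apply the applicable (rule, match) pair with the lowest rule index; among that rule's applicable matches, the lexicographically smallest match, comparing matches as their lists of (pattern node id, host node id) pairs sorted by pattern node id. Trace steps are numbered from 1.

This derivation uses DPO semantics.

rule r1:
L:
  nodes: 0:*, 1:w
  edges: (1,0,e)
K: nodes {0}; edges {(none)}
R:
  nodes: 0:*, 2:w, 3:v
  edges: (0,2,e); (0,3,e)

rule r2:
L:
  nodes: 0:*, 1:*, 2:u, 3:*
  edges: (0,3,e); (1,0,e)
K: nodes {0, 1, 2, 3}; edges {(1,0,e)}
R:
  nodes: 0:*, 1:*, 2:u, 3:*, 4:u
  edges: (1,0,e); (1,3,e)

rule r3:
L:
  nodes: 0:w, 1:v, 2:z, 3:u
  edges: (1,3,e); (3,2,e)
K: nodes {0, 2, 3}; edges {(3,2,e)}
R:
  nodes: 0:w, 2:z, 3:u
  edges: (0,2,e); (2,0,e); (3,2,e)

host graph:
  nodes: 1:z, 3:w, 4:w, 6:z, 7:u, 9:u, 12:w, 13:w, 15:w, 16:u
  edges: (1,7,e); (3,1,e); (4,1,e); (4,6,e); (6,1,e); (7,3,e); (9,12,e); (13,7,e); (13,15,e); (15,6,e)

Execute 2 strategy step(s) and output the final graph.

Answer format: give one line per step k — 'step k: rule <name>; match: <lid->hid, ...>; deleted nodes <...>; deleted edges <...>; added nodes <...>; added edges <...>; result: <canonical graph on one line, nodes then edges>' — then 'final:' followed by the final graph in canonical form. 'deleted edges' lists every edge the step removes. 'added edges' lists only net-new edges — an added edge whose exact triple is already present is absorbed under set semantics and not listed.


step 1: rule r2; match: 0->1, 1->3, 2->9, 3->7; deleted nodes (none); deleted edges (1,7,e); added nodes 17; added edges (3,7,e); result: nodes: 1:z, 3:w, 4:w, 6:z, 7:u, 9:u, 12:w, 13:w, 15:w, 16:u, 17:u edges: (3,1,e); (3,7,e); (4,1,e); (4,6,e); (6,1,e); (7,3,e); (9,12,e); (13,7,e); (13,15,e); (15,6,e)
step 2: rule r2; match: 0->3, 1->7, 2->9, 3->1; deleted nodes (none); deleted edges (3,1,e); added nodes 18; added edges (7,1,e); result: nodes: 1:z, 3:w, 4:w, 6:z, 7:u, 9:u, 12:w, 13:w, 15:w, 16:u, 17:u, 18:u edges: (3,7,e); (4,1,e); (4,6,e); (6,1,e); (7,1,e); (7,3,e); (9,12,e); (13,7,e); (13,15,e); (15,6,e)
final:
nodes: 1:z, 3:w, 4:w, 6:z, 7:u, 9:u, 12:w, 13:w, 15:w, 16:u, 17:u, 18:u
edges: (3,7,e); (4,1,e); (4,6,e); (6,1,e); (7,1,e); (7,3,e); (9,12,e); (13,7,e); (13,15,e); (15,6,e)


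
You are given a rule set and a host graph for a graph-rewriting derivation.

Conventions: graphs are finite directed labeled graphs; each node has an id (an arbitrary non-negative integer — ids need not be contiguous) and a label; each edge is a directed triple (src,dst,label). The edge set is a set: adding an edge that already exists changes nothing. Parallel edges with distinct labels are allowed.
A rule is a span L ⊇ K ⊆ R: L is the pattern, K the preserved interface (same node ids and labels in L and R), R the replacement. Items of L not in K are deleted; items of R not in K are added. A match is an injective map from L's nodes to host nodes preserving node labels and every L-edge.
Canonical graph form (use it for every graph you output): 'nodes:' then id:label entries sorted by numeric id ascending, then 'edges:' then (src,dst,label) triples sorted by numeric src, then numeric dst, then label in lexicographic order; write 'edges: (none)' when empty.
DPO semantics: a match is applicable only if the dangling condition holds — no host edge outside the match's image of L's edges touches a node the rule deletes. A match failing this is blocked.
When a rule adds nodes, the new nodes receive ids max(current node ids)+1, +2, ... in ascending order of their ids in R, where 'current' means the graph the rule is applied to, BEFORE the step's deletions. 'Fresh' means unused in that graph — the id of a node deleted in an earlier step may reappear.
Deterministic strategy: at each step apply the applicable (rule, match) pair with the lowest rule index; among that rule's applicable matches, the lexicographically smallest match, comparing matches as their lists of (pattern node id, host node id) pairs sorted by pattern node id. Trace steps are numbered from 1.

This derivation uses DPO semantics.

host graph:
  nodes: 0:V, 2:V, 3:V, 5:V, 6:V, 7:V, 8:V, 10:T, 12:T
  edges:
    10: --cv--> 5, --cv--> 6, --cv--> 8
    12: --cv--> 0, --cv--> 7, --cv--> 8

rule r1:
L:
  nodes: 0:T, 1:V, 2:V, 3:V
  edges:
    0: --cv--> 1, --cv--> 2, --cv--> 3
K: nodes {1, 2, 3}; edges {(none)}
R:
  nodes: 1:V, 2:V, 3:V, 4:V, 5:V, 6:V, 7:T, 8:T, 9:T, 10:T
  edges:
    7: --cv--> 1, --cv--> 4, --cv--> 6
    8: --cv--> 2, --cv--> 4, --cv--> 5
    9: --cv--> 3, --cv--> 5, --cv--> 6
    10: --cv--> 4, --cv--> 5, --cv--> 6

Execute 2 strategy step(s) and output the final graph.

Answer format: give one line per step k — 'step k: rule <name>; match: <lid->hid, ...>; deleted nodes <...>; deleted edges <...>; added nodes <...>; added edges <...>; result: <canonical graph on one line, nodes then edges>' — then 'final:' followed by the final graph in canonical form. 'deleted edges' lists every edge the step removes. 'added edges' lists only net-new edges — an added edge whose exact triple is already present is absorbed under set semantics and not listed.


step 1: rule r1; match: 0->10, 1->5, 2->6, 3->8; deleted nodes 10; deleted edges (10,5,cv); (10,6,cv); (10,8,cv); added nodes 13, 14, 15, 16, 17, 18, 19; added edges (16,5,cv); (16,13,cv); (16,15,cv); (17,6,cv); (17,13,cv); (17,14,cv); (18,8,cv); (18,14,cv); (18,15,cv); (19,13,cv); (19,14,cv); (19,15,cv); result: nodes: 0:V, 2:V, 3:V, 5:V, 6:V, 7:V, 8:V, 12:T, 13:V, 14:V, 15:V, 16:T, 17:T, 18:T, 19:T edges: (12,0,cv); (12,7,cv); (12,8,cv); (16,5,cv); (16,13,cv); (16,15,cv); (17,6,cv); (17,13,cv); (17,14,cv); (18,8,cv); (18,14,cv); (18,15,cv); (19,13,cv); (19,14,cv); (19,15,cv)
step 2: rule r1; match: 0->12, 1->0, 2->7, 3->8; deleted nodes 12; deleted edges (12,0,cv); (12,7,cv); (12,8,cv); added nodes 20, 21, 22, 23, 24, 25, 26; added edges (23,0,cv); (23,20,cv); (23,22,cv); (24,7,cv); (24,20,cv); (24,21,cv); (25,8,cv); (25,21,cv); (25,22,cv); (26,20,cv); (26,21,cv); (26,22,cv); result: nodes: 0:V, 2:V, 3:V, 5:V, 6:V, 7:V, 8:V, 13:V, 14:V, 15:V, 16:T, 17:T, 18:T, 19:T, 20:V, 21:V, 22:V, 23:T, 24:T, 25:T, 26:T edges: (16,5,cv); (16,13,cv); (16,15,cv); (17,6,cv); (17,13,cv); (17,14,cv); (18,8,cv); (18,14,cv); (18,15,cv); (19,13,cv); (19,14,cv); (19,15,cv); (23,0,cv); (23,20,cv); (23,22,cv); (24,7,cv); (24,20,cv); (24,21,cv); (25,8,cv); (25,21,cv); (25,22,cv); (26,20,cv); (26,21,cv); (26,22,cv)
final:
nodes: 0:V, 2:V, 3:V, 5:V, 6:V, 7:V, 8:V, 13:V, 14:V, 15:V, 16:T, 17:T, 18:T, 19:T, 20:V, 21:V, 22:V, 23:T, 24:T, 25:T, 26:T
edges: (16,5,cv); (16,13,cv); (16,15,cv); (17,6,cv); (17,13,cv); (17,14,cv); (18,8,cv); (18,14,cv); (18,15,cv); (19,13,cv); (19,14,cv); (19,15,cv); (23,0,cv); (23,20,cv); (23,22,cv); (24,7,cv); (24,20,cv); (24,21,cv); (25,8,cv); (25,21,cv); (25,22,cv); (26,20,cv); (26,21,cv); (26,22,cv)


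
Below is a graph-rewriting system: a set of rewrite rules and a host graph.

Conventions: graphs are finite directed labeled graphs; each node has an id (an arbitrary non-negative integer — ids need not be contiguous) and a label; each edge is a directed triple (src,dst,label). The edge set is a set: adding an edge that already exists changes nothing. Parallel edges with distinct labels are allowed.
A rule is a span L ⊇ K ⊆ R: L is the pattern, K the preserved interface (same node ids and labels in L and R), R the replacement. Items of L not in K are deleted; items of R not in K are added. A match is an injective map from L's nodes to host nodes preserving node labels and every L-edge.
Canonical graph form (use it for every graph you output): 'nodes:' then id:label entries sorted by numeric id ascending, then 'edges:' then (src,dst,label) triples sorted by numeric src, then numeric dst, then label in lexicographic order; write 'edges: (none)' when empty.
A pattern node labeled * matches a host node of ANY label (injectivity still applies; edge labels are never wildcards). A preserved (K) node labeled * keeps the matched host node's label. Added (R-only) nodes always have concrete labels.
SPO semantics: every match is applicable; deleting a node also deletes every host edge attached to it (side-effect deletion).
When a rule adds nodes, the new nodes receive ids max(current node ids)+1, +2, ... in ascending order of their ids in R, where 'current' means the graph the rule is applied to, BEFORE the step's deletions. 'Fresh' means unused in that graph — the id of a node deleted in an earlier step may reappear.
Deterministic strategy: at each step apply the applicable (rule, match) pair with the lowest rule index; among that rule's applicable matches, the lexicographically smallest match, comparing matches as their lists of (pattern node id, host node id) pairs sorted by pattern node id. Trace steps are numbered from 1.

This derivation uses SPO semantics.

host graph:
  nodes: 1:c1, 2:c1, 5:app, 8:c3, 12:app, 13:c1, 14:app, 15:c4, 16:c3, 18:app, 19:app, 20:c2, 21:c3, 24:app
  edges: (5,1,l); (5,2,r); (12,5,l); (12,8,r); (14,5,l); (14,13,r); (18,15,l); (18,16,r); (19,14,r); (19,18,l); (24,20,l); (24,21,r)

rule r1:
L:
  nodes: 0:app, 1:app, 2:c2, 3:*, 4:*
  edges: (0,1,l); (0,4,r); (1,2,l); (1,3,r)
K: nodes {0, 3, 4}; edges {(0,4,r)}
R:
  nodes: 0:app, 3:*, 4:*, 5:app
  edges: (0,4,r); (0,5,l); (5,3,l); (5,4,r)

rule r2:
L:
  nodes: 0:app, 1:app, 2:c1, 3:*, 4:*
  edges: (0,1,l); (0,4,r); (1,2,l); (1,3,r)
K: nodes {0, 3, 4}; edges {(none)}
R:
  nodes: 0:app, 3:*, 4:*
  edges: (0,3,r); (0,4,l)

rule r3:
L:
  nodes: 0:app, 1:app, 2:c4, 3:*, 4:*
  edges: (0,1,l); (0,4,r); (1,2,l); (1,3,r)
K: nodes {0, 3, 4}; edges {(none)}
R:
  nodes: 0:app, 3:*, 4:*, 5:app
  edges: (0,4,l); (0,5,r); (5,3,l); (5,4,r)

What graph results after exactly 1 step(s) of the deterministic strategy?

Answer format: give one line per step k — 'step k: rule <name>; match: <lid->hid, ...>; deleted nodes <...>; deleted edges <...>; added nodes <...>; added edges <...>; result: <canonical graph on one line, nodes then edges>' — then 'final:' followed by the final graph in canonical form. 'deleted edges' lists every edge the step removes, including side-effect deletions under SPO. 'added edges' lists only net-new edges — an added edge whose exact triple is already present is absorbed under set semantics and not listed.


step 1: rule r2; match: 0->12, 1->5, 2->1, 3->2, 4->8; deleted nodes 1, 5; deleted edges (5,1,l); (5,2,r); (12,5,l); (12,8,r); (14,5,l); added nodes (none); added edges (12,2,r); (12,8,l); result: nodes: 2:c1, 8:c3, 12:app, 13:c1, 14:app, 15:c4, 16:c3, 18:app, 19:app, 20:c2, 21:c3, 24:app edges: (12,2,r); (12,8,l); (14,13,r); (18,15,l); (18,16,r); (19,14,r); (19,18,l); (24,20,l); (24,21,r)
final:
nodes: 2:c1, 8:c3, 12:app, 13:c1, 14:app, 15:c4, 16:c3, 18:app, 19:app, 20:c2, 21:c3, 24:app
edges: (12,2,r); (12,8,l); (14,13,r); (18,15,l); (18,16,r); (19,14,r); (19,18,l); (24,20,l); (24,21,r)


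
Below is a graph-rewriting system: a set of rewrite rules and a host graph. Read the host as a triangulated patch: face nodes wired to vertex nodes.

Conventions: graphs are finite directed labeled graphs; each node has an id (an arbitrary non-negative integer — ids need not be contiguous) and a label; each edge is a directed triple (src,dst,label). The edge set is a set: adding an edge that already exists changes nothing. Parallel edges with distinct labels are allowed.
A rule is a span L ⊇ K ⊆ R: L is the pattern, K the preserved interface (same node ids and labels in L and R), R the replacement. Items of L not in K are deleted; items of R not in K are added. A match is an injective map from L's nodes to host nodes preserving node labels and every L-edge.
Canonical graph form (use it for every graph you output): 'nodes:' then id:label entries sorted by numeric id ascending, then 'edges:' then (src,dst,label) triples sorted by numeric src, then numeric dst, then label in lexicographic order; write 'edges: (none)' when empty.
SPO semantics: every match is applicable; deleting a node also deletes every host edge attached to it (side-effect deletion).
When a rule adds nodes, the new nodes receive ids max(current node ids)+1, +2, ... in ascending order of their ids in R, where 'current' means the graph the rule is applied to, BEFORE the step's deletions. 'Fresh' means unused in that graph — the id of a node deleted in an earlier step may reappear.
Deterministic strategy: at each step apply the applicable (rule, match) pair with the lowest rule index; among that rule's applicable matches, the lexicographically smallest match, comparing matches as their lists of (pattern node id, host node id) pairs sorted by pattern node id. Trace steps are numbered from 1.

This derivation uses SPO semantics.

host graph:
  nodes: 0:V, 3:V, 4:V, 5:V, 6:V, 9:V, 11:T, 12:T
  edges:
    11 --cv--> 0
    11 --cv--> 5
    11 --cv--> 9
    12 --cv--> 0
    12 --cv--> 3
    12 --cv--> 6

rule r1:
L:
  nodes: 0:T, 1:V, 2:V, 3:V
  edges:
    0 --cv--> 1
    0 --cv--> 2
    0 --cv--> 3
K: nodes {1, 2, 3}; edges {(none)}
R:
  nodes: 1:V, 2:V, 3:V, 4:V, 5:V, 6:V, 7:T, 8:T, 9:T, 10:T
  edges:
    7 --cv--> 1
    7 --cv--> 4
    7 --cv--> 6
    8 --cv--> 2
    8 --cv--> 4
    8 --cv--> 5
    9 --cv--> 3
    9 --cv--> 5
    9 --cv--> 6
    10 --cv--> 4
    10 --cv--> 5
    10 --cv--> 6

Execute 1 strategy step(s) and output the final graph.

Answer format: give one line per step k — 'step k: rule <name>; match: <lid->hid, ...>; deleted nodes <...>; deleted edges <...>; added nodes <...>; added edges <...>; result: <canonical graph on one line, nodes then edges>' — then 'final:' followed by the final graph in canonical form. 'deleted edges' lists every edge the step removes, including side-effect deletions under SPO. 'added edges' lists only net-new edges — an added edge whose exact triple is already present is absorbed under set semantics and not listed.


step 1: rule r1; match: 0->11, 1->0, 2->5, 3->9; deleted nodes 11; deleted edges (11,0,cv); (11,5,cv); (11,9,cv); added nodes 13, 14, 15, 16, 17, 18, 19; added edges (16,0,cv); (16,13,cv); (16,15,cv); (17,5,cv); (17,13,cv); (17,14,cv); (18,9,cv); (18,14,cv); (18,15,cv); (19,13,cv); (19,14,cv); (19,15,cv); result: nodes: 0:V, 3:V, 4:V, 5:V, 6:V, 9:V, 12:T, 13:V, 14:V, 15:V, 16:T, 17:T, 18:T, 19:T edges: (12,0,cv); (12,3,cv); (12,6,cv); (16,0,cv); (16,13,cv); (16,15,cv); (17,5,cv); (17,13,cv); (17,14,cv); (18,9,cv); (18,14,cv); (18,15,cv); (19,13,cv); (19,14,cv); (19,15,cv)
final:
nodes: 0:V, 3:V, 4:V, 5:V, 6:V, 9:V, 12:T, 13:V, 14:V, 15:V, 16:T, 17:T, 18:T, 19:T
edges: (12,0,cv); (12,3,cv); (12,6,cv); (16,0,cv); (16,13,cv); (16,15,cv); (17,5,cv); (17,13,cv); (17,14,cv); (18,9,cv); (18,14,cv); (18,15,cv); (19,13,cv); (19,14,cv); (19,15,cv)


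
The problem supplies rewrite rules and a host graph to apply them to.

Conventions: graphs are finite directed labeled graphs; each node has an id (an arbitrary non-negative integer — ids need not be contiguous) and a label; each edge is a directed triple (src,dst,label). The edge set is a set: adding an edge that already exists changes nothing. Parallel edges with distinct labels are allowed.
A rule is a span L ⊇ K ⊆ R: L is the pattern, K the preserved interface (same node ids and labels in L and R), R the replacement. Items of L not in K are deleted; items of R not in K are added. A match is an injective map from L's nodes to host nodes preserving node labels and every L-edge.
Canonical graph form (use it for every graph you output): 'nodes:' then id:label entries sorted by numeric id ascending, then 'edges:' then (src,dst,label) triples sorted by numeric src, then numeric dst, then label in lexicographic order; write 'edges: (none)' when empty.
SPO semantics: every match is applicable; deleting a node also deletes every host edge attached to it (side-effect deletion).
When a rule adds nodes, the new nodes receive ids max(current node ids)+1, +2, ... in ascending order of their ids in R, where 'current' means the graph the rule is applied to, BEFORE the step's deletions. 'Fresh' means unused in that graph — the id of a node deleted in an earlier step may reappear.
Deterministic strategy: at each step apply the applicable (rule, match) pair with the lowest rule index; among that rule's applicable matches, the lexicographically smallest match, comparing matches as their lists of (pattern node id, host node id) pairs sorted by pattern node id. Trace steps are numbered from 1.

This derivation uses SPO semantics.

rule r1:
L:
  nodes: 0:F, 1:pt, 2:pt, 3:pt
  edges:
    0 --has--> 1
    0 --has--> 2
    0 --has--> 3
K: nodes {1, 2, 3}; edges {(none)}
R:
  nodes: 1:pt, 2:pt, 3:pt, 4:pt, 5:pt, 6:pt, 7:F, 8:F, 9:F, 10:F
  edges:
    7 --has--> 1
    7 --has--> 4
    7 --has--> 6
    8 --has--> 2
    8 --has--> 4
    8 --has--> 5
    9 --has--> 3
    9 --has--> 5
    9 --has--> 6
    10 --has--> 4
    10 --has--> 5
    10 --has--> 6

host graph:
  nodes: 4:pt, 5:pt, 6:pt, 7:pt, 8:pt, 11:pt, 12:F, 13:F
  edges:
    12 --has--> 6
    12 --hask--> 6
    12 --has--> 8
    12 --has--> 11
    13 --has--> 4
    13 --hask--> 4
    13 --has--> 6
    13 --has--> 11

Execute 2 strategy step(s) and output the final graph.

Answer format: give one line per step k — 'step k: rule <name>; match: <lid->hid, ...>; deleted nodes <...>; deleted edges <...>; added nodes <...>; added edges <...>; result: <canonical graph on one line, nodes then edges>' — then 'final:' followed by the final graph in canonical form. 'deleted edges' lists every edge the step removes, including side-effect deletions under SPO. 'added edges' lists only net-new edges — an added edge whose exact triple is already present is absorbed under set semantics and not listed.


step 1: rule r1; match: 0->12, 1->6, 2->8, 3->11; deleted nodes 12; deleted edges (12,6,has); (12,6,hask); (12,8,has); (12,11,has); added nodes 14, 15, 16, 17, 18, 19, 20; added edges (17,6,has); (17,14,has); (17,16,has); (18,8,has); (18,14,has); (18,15,has); (19,11,has); (19,15,has); (19,16,has); (20,14,has); (20,15,has); (20,16,has); result: nodes: 4:pt, 5:pt, 6:pt, 7:pt, 8:pt, 11:pt, 13:F, 14:pt, 15:pt, 16:pt, 17:F, 18:F, 19:F, 20:F edges: (13,4,has); (13,4,hask); (13,6,has); (13,11,has); (17,6,has); (17,14,has); (17,16,has); (18,8,has); (18,14,has); (18,15,has); (19,11,has); (19,15,has); (19,16,has); (20,14,has); (20,15,has); (20,16,has)
step 2: rule r1; match: 0->13, 1->4, 2->6, 3->11; deleted nodes 13; deleted edges (13,4,has); (13,4,hask); (13,6,has); (13,11,has); added nodes 21, 22, 23, 24, 25, 26, 27; added edges (24,4,has); (24,21,has); (24,23,has); (25,6,has); (25,21,has); (25,22,has); (26,11,has); (26,22,has); (26,23,has); (27,21,has); (27,22,has); (27,23,has); result: nodes: 4:pt, 5:pt, 6:pt, 7:pt, 8:pt, 11:pt, 14:pt, 15:pt, 16:pt, 17:F, 18:F, 19:F, 20:F, 21:pt, 22:pt, 23:pt, 24:F, 25:F, 26:F, 27:F edges: (17,6,has); (17,14,has); (17,16,has); (18,8,has); (18,14,has); (18,15,has); (19,11,has); (19,15,has); (19,16,has); (20,14,has); (20,15,has); (20,16,has); (24,4,has); (24,21,has); (24,23,has); (25,6,has); (25,21,has); (25,22,has); (26,11,has); (26,22,has); (26,23,has); (27,21,has); (27,22,has); (27,23,has)
final:
nodes: 4:pt, 5:pt, 6:pt, 7:pt, 8:pt, 11:pt, 14:pt, 15:pt, 16:pt, 17:F, 18:F, 19:F, 20:F, 21:pt, 22:pt, 23:pt, 24:F, 25:F, 26:F, 27:F
edges: (17,6,has); (17,14,has); (17,16,has); (18,8,has); (18,14,has); (18,15,has); (19,11,has); (19,15,has); (19,16,has); (20,14,has); (20,15,has); (20,16,has); (24,4,has); (24,21,has); (24,23,has); (25,6,has); (25,21,has); (25,22,has); (26,11,has); (26,22,has); (26,23,has); (27,21,has); (27,22,has); (27,23,has)


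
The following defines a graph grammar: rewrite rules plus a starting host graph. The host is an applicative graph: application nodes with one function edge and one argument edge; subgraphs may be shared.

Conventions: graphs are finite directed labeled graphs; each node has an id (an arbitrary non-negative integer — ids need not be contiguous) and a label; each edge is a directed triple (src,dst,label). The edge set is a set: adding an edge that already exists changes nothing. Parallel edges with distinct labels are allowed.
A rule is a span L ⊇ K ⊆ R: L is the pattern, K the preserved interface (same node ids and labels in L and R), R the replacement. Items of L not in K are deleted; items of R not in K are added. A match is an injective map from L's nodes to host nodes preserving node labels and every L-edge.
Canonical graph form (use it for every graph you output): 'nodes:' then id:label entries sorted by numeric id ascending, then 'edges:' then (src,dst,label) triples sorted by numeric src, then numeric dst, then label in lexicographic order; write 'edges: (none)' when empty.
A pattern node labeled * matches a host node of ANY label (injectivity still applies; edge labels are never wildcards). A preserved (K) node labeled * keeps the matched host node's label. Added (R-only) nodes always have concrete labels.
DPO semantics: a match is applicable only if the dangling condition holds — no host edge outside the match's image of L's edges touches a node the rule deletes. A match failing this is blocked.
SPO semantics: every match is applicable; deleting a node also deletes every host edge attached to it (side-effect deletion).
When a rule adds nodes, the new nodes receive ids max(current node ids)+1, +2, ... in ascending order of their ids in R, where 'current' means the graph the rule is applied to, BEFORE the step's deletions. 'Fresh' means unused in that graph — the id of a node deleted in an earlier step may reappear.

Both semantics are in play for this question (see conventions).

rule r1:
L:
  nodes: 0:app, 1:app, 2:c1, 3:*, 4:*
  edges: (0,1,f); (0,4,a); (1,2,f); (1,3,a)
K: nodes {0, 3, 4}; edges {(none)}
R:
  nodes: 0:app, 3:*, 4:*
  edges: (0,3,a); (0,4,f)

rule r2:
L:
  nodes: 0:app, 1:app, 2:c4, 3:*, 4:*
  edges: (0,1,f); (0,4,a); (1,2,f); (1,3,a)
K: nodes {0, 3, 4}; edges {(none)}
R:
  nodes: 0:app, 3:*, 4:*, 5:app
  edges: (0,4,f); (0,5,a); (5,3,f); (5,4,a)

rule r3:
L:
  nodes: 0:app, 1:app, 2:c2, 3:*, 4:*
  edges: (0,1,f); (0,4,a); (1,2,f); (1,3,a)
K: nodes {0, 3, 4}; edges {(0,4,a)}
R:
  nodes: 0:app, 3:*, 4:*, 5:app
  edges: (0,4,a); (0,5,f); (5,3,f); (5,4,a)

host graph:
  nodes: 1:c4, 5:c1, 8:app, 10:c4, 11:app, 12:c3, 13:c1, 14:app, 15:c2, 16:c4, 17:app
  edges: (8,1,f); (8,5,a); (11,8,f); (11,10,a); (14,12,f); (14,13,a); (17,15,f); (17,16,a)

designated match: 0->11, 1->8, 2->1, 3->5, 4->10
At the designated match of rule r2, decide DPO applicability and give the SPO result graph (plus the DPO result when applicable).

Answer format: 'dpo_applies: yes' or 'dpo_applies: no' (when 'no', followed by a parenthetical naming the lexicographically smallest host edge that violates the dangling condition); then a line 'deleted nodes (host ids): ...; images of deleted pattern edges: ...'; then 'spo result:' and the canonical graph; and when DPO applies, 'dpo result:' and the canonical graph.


dpo_applies: yes
deleted nodes (host ids): 1, 8; images of deleted pattern edges: (8,1,f); (8,5,a); (11,8,f); (11,10,a)
spo result:
nodes: 5:c1, 10:c4, 11:app, 12:c3, 13:c1, 14:app, 15:c2, 16:c4, 17:app, 18:app
edges: (11,10,f); (11,18,a); (14,12,f); (14,13,a); (17,15,f); (17,16,a); (18,5,f); (18,10,a)
dpo result:
nodes: 5:c1, 10:c4, 11:app, 12:c3, 13:c1, 14:app, 15:c2, 16:c4, 17:app, 18:app
edges: (11,10,f); (11,18,a); (14,12,f); (14,13,a); (17,15,f); (17,16,a); (18,5,f); (18,10,a)
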